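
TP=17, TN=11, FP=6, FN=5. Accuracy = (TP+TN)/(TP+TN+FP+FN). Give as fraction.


Accuracy = (TP + TN) / (TP + TN + FP + FN)
TP + TN = 17 + 11 = 28
Total = 17 + 11 + 6 + 5 = 39
Accuracy = 28 / 39 = 28/39

28/39


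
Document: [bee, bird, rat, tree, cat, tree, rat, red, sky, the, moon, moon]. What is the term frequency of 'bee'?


Document has 12 words
Scanning for 'bee':
Found at positions: [0]
Count = 1

1


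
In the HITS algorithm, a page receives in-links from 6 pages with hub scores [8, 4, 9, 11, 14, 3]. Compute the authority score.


Authority = sum of hub scores of in-linkers
In-link 1: hub score = 8
In-link 2: hub score = 4
In-link 3: hub score = 9
In-link 4: hub score = 11
In-link 5: hub score = 14
In-link 6: hub score = 3
Authority = 8 + 4 + 9 + 11 + 14 + 3 = 49

49


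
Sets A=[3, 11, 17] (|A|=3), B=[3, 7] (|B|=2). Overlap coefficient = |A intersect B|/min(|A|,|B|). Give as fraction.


A intersect B = [3]
|A intersect B| = 1
min(|A|, |B|) = min(3, 2) = 2
Overlap = 1 / 2 = 1/2

1/2


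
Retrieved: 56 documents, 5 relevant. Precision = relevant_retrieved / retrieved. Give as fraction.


Precision = relevant_retrieved / total_retrieved
= 5 / 56
= 5 / (5 + 51)
= 5/56

5/56


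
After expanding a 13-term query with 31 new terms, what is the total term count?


Original terms: 13
Expansion terms: 31
Total = 13 + 31 = 44

44


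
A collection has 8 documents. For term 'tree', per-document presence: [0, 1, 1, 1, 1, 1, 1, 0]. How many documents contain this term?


Checking each document for 'tree':
Doc 1: absent
Doc 2: present
Doc 3: present
Doc 4: present
Doc 5: present
Doc 6: present
Doc 7: present
Doc 8: absent
df = sum of presences = 0 + 1 + 1 + 1 + 1 + 1 + 1 + 0 = 6

6


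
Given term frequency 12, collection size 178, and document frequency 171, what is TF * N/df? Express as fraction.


TF * (N/df)
= 12 * (178/171)
= 12 * 178/171
= 712/57

712/57


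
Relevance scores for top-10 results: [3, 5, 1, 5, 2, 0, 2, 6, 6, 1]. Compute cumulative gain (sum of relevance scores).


Cumulative Gain = sum of relevance scores
Position 1: rel=3, running sum=3
Position 2: rel=5, running sum=8
Position 3: rel=1, running sum=9
Position 4: rel=5, running sum=14
Position 5: rel=2, running sum=16
Position 6: rel=0, running sum=16
Position 7: rel=2, running sum=18
Position 8: rel=6, running sum=24
Position 9: rel=6, running sum=30
Position 10: rel=1, running sum=31
CG = 31

31


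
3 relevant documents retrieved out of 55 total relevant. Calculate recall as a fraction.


Recall = retrieved_relevant / total_relevant
= 3 / 55
= 3 / (3 + 52)
= 3/55

3/55


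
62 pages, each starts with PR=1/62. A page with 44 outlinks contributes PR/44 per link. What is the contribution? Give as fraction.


Initial PR = 1/62 = 1/62
Outlinks = 44
Contribution per link = PR / outlinks
= 1/62 / 44
= 1/2728

1/2728


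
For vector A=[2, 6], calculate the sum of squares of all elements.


|A|^2 = sum of squared components
A[0]^2 = 2^2 = 4
A[1]^2 = 6^2 = 36
Sum = 4 + 36 = 40

40


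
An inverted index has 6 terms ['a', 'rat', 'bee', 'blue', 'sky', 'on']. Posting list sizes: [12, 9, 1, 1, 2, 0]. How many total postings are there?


Summing posting list sizes:
'a': 12 postings
'rat': 9 postings
'bee': 1 postings
'blue': 1 postings
'sky': 2 postings
'on': 0 postings
Total = 12 + 9 + 1 + 1 + 2 + 0 = 25

25


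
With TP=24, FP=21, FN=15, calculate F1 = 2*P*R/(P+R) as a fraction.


F1 = 2 * P * R / (P + R)
P = TP/(TP+FP) = 24/45 = 8/15
R = TP/(TP+FN) = 24/39 = 8/13
2 * P * R = 2 * 8/15 * 8/13 = 128/195
P + R = 8/15 + 8/13 = 224/195
F1 = 128/195 / 224/195 = 4/7

4/7


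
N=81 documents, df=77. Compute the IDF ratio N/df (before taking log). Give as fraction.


IDF ratio = N / df
= 81 / 77
= 81/77

81/77


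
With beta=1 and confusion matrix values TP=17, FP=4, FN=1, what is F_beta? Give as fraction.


P = TP/(TP+FP) = 17/21 = 17/21
R = TP/(TP+FN) = 17/18 = 17/18
beta^2 = 1^2 = 1
(1 + beta^2) = 2
Numerator = (1+beta^2)*P*R = 289/189
Denominator = beta^2*P + R = 17/21 + 17/18 = 221/126
F_beta = 34/39

34/39


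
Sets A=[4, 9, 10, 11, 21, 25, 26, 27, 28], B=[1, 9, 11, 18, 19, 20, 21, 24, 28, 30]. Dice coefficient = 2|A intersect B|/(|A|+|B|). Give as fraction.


A intersect B = [9, 11, 21, 28]
|A intersect B| = 4
|A| = 9, |B| = 10
Dice = 2*4 / (9+10)
= 8 / 19 = 8/19

8/19


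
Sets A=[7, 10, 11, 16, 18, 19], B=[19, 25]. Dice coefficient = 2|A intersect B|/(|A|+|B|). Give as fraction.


A intersect B = [19]
|A intersect B| = 1
|A| = 6, |B| = 2
Dice = 2*1 / (6+2)
= 2 / 8 = 1/4

1/4


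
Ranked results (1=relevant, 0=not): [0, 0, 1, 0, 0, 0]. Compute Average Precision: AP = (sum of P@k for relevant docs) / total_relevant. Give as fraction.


Computing P@k for each relevant position:
Position 1: not relevant
Position 2: not relevant
Position 3: relevant, P@3 = 1/3 = 1/3
Position 4: not relevant
Position 5: not relevant
Position 6: not relevant
Sum of P@k = 1/3 = 1/3
AP = 1/3 / 1 = 1/3

1/3


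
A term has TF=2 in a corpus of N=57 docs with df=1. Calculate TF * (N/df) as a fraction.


TF * (N/df)
= 2 * (57/1)
= 2 * 57
= 114

114


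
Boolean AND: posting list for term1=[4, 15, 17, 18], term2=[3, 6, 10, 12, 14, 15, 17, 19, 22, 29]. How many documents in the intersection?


Boolean AND: find intersection of posting lists
term1 docs: [4, 15, 17, 18]
term2 docs: [3, 6, 10, 12, 14, 15, 17, 19, 22, 29]
Intersection: [15, 17]
|intersection| = 2

2


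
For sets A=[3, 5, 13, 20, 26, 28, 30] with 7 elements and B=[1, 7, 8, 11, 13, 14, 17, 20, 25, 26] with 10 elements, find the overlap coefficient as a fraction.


A intersect B = [13, 20, 26]
|A intersect B| = 3
min(|A|, |B|) = min(7, 10) = 7
Overlap = 3 / 7 = 3/7

3/7


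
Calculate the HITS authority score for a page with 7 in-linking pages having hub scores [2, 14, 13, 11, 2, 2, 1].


Authority = sum of hub scores of in-linkers
In-link 1: hub score = 2
In-link 2: hub score = 14
In-link 3: hub score = 13
In-link 4: hub score = 11
In-link 5: hub score = 2
In-link 6: hub score = 2
In-link 7: hub score = 1
Authority = 2 + 14 + 13 + 11 + 2 + 2 + 1 = 45

45


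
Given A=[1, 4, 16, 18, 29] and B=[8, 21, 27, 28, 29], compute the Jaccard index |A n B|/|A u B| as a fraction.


A intersect B = [29]
|A intersect B| = 1
A union B = [1, 4, 8, 16, 18, 21, 27, 28, 29]
|A union B| = 9
Jaccard = 1/9 = 1/9

1/9


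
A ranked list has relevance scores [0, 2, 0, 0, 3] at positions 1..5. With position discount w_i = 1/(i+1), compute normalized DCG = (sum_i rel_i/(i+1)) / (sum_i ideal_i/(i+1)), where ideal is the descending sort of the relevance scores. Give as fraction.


Position discount weights w_i = 1/(i+1) for i=1..5:
Weights = [1/2, 1/3, 1/4, 1/5, 1/6]
Actual relevance: [0, 2, 0, 0, 3]
DCG = 0/2 + 2/3 + 0/4 + 0/5 + 3/6 = 7/6
Ideal relevance (sorted desc): [3, 2, 0, 0, 0]
Ideal DCG = 3/2 + 2/3 + 0/4 + 0/5 + 0/6 = 13/6
nDCG = DCG / ideal_DCG = 7/6 / 13/6 = 7/13

7/13


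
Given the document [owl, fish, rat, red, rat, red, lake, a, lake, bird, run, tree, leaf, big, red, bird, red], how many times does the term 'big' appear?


Document has 17 words
Scanning for 'big':
Found at positions: [13]
Count = 1

1


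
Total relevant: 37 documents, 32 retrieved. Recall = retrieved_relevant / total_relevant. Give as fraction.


Recall = retrieved_relevant / total_relevant
= 32 / 37
= 32 / (32 + 5)
= 32/37

32/37


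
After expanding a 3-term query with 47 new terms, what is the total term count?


Original terms: 3
Expansion terms: 47
Total = 3 + 47 = 50

50


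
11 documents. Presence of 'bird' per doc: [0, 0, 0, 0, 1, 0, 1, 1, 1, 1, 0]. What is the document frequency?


Checking each document for 'bird':
Doc 1: absent
Doc 2: absent
Doc 3: absent
Doc 4: absent
Doc 5: present
Doc 6: absent
Doc 7: present
Doc 8: present
Doc 9: present
Doc 10: present
Doc 11: absent
df = sum of presences = 0 + 0 + 0 + 0 + 1 + 0 + 1 + 1 + 1 + 1 + 0 = 5

5


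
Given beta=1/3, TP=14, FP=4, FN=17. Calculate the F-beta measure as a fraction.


P = TP/(TP+FP) = 14/18 = 7/9
R = TP/(TP+FN) = 14/31 = 14/31
beta^2 = 1/3^2 = 1/9
(1 + beta^2) = 10/9
Numerator = (1+beta^2)*P*R = 980/2511
Denominator = beta^2*P + R = 7/81 + 14/31 = 1351/2511
F_beta = 140/193

140/193


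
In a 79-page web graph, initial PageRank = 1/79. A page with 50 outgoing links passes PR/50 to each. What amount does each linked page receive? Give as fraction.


Initial PR = 1/79 = 1/79
Outlinks = 50
Contribution per link = PR / outlinks
= 1/79 / 50
= 1/3950

1/3950


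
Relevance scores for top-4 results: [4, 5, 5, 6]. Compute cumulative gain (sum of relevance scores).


Cumulative Gain = sum of relevance scores
Position 1: rel=4, running sum=4
Position 2: rel=5, running sum=9
Position 3: rel=5, running sum=14
Position 4: rel=6, running sum=20
CG = 20

20


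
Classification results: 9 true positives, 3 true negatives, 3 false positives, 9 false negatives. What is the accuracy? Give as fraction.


Accuracy = (TP + TN) / (TP + TN + FP + FN)
TP + TN = 9 + 3 = 12
Total = 9 + 3 + 3 + 9 = 24
Accuracy = 12 / 24 = 1/2

1/2


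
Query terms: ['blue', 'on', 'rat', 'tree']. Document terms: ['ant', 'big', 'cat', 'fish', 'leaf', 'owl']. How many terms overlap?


Query terms: ['blue', 'on', 'rat', 'tree']
Document terms: ['ant', 'big', 'cat', 'fish', 'leaf', 'owl']
Common terms: []
Overlap count = 0

0


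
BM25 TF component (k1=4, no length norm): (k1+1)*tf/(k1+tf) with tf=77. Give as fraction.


BM25 TF component = (k1+1)*tf / (k1+tf)
k1 = 4, tf = 77
Numerator = (4+1)*77 = 385
Denominator = 4 + 77 = 81
= 385/81 = 385/81

385/81


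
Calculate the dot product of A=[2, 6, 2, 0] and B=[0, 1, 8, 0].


Dot product = sum of element-wise products
A[0]*B[0] = 2*0 = 0
A[1]*B[1] = 6*1 = 6
A[2]*B[2] = 2*8 = 16
A[3]*B[3] = 0*0 = 0
Sum = 0 + 6 + 16 + 0 = 22

22


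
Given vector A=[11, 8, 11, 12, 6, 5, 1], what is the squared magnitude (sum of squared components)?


|A|^2 = sum of squared components
A[0]^2 = 11^2 = 121
A[1]^2 = 8^2 = 64
A[2]^2 = 11^2 = 121
A[3]^2 = 12^2 = 144
A[4]^2 = 6^2 = 36
A[5]^2 = 5^2 = 25
A[6]^2 = 1^2 = 1
Sum = 121 + 64 + 121 + 144 + 36 + 25 + 1 = 512

512


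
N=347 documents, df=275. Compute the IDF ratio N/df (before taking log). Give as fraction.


IDF ratio = N / df
= 347 / 275
= 347/275

347/275


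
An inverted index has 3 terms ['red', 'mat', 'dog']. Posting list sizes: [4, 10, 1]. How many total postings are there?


Summing posting list sizes:
'red': 4 postings
'mat': 10 postings
'dog': 1 postings
Total = 4 + 10 + 1 = 15

15


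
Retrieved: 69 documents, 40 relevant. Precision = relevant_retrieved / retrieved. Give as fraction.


Precision = relevant_retrieved / total_retrieved
= 40 / 69
= 40 / (40 + 29)
= 40/69

40/69


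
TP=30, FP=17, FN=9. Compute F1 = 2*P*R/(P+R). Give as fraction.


F1 = 2 * P * R / (P + R)
P = TP/(TP+FP) = 30/47 = 30/47
R = TP/(TP+FN) = 30/39 = 10/13
2 * P * R = 2 * 30/47 * 10/13 = 600/611
P + R = 30/47 + 10/13 = 860/611
F1 = 600/611 / 860/611 = 30/43

30/43


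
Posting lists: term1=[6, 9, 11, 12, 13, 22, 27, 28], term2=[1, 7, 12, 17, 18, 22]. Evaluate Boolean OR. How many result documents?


Boolean OR: find union of posting lists
term1 docs: [6, 9, 11, 12, 13, 22, 27, 28]
term2 docs: [1, 7, 12, 17, 18, 22]
Union: [1, 6, 7, 9, 11, 12, 13, 17, 18, 22, 27, 28]
|union| = 12

12


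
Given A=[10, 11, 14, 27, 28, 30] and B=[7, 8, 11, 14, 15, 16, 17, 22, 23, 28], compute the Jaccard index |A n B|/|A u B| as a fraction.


A intersect B = [11, 14, 28]
|A intersect B| = 3
A union B = [7, 8, 10, 11, 14, 15, 16, 17, 22, 23, 27, 28, 30]
|A union B| = 13
Jaccard = 3/13 = 3/13

3/13


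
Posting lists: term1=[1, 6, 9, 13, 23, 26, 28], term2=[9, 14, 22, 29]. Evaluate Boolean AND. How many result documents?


Boolean AND: find intersection of posting lists
term1 docs: [1, 6, 9, 13, 23, 26, 28]
term2 docs: [9, 14, 22, 29]
Intersection: [9]
|intersection| = 1

1


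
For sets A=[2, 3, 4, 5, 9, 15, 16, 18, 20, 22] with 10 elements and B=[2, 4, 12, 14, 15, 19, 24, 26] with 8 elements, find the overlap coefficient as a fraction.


A intersect B = [2, 4, 15]
|A intersect B| = 3
min(|A|, |B|) = min(10, 8) = 8
Overlap = 3 / 8 = 3/8

3/8


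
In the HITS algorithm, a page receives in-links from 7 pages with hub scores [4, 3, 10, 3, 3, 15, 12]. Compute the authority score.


Authority = sum of hub scores of in-linkers
In-link 1: hub score = 4
In-link 2: hub score = 3
In-link 3: hub score = 10
In-link 4: hub score = 3
In-link 5: hub score = 3
In-link 6: hub score = 15
In-link 7: hub score = 12
Authority = 4 + 3 + 10 + 3 + 3 + 15 + 12 = 50

50


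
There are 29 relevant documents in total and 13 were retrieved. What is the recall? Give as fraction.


Recall = retrieved_relevant / total_relevant
= 13 / 29
= 13 / (13 + 16)
= 13/29

13/29


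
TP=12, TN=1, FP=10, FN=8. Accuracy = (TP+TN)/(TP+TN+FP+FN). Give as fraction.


Accuracy = (TP + TN) / (TP + TN + FP + FN)
TP + TN = 12 + 1 = 13
Total = 12 + 1 + 10 + 8 = 31
Accuracy = 13 / 31 = 13/31

13/31


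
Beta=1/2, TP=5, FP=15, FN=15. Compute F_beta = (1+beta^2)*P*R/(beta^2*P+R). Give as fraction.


P = TP/(TP+FP) = 5/20 = 1/4
R = TP/(TP+FN) = 5/20 = 1/4
beta^2 = 1/2^2 = 1/4
(1 + beta^2) = 5/4
Numerator = (1+beta^2)*P*R = 5/64
Denominator = beta^2*P + R = 1/16 + 1/4 = 5/16
F_beta = 1/4

1/4


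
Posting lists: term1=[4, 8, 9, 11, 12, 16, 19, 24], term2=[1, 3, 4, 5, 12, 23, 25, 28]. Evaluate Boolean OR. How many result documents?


Boolean OR: find union of posting lists
term1 docs: [4, 8, 9, 11, 12, 16, 19, 24]
term2 docs: [1, 3, 4, 5, 12, 23, 25, 28]
Union: [1, 3, 4, 5, 8, 9, 11, 12, 16, 19, 23, 24, 25, 28]
|union| = 14

14


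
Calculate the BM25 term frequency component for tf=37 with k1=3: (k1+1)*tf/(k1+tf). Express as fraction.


BM25 TF component = (k1+1)*tf / (k1+tf)
k1 = 3, tf = 37
Numerator = (3+1)*37 = 148
Denominator = 3 + 37 = 40
= 148/40 = 37/10

37/10


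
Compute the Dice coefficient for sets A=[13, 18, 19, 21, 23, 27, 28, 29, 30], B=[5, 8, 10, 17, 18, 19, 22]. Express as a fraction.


A intersect B = [18, 19]
|A intersect B| = 2
|A| = 9, |B| = 7
Dice = 2*2 / (9+7)
= 4 / 16 = 1/4

1/4


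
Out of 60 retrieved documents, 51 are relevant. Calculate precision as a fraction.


Precision = relevant_retrieved / total_retrieved
= 51 / 60
= 51 / (51 + 9)
= 17/20

17/20


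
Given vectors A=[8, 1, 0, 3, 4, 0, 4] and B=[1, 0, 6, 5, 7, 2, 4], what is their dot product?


Dot product = sum of element-wise products
A[0]*B[0] = 8*1 = 8
A[1]*B[1] = 1*0 = 0
A[2]*B[2] = 0*6 = 0
A[3]*B[3] = 3*5 = 15
A[4]*B[4] = 4*7 = 28
A[5]*B[5] = 0*2 = 0
A[6]*B[6] = 4*4 = 16
Sum = 8 + 0 + 0 + 15 + 28 + 0 + 16 = 67

67


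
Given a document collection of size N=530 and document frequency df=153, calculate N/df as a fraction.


IDF ratio = N / df
= 530 / 153
= 530/153

530/153


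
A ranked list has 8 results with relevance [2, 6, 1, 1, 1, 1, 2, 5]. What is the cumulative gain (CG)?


Cumulative Gain = sum of relevance scores
Position 1: rel=2, running sum=2
Position 2: rel=6, running sum=8
Position 3: rel=1, running sum=9
Position 4: rel=1, running sum=10
Position 5: rel=1, running sum=11
Position 6: rel=1, running sum=12
Position 7: rel=2, running sum=14
Position 8: rel=5, running sum=19
CG = 19

19


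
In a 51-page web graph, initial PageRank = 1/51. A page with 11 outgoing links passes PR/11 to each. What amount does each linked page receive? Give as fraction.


Initial PR = 1/51 = 1/51
Outlinks = 11
Contribution per link = PR / outlinks
= 1/51 / 11
= 1/561

1/561


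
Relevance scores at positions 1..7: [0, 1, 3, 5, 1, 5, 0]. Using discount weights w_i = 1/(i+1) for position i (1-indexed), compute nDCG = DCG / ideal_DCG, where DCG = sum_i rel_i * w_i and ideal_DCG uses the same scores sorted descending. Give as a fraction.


Position discount weights w_i = 1/(i+1) for i=1..7:
Weights = [1/2, 1/3, 1/4, 1/5, 1/6, 1/7, 1/8]
Actual relevance: [0, 1, 3, 5, 1, 5, 0]
DCG = 0/2 + 1/3 + 3/4 + 5/5 + 1/6 + 5/7 + 0/8 = 83/28
Ideal relevance (sorted desc): [5, 5, 3, 1, 1, 0, 0]
Ideal DCG = 5/2 + 5/3 + 3/4 + 1/5 + 1/6 + 0/7 + 0/8 = 317/60
nDCG = DCG / ideal_DCG = 83/28 / 317/60 = 1245/2219

1245/2219


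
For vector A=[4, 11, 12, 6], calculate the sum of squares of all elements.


|A|^2 = sum of squared components
A[0]^2 = 4^2 = 16
A[1]^2 = 11^2 = 121
A[2]^2 = 12^2 = 144
A[3]^2 = 6^2 = 36
Sum = 16 + 121 + 144 + 36 = 317

317


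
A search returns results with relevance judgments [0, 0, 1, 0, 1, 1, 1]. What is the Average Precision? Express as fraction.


Computing P@k for each relevant position:
Position 1: not relevant
Position 2: not relevant
Position 3: relevant, P@3 = 1/3 = 1/3
Position 4: not relevant
Position 5: relevant, P@5 = 2/5 = 2/5
Position 6: relevant, P@6 = 3/6 = 1/2
Position 7: relevant, P@7 = 4/7 = 4/7
Sum of P@k = 1/3 + 2/5 + 1/2 + 4/7 = 379/210
AP = 379/210 / 4 = 379/840

379/840


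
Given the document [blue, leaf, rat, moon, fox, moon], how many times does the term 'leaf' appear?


Document has 6 words
Scanning for 'leaf':
Found at positions: [1]
Count = 1

1


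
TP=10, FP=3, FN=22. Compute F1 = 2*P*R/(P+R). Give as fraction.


F1 = 2 * P * R / (P + R)
P = TP/(TP+FP) = 10/13 = 10/13
R = TP/(TP+FN) = 10/32 = 5/16
2 * P * R = 2 * 10/13 * 5/16 = 25/52
P + R = 10/13 + 5/16 = 225/208
F1 = 25/52 / 225/208 = 4/9

4/9


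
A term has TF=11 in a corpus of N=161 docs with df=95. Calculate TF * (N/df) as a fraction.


TF * (N/df)
= 11 * (161/95)
= 11 * 161/95
= 1771/95

1771/95


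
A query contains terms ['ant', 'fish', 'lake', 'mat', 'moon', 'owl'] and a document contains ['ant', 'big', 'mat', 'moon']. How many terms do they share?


Query terms: ['ant', 'fish', 'lake', 'mat', 'moon', 'owl']
Document terms: ['ant', 'big', 'mat', 'moon']
Common terms: ['ant', 'mat', 'moon']
Overlap count = 3

3


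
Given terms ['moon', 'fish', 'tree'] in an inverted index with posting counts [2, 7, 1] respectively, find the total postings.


Summing posting list sizes:
'moon': 2 postings
'fish': 7 postings
'tree': 1 postings
Total = 2 + 7 + 1 = 10

10


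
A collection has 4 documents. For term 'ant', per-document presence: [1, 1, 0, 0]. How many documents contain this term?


Checking each document for 'ant':
Doc 1: present
Doc 2: present
Doc 3: absent
Doc 4: absent
df = sum of presences = 1 + 1 + 0 + 0 = 2

2


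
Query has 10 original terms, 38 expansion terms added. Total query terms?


Original terms: 10
Expansion terms: 38
Total = 10 + 38 = 48

48


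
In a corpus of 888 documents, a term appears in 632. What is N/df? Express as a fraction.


IDF ratio = N / df
= 888 / 632
= 111/79

111/79


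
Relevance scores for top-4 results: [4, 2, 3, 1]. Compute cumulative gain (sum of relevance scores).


Cumulative Gain = sum of relevance scores
Position 1: rel=4, running sum=4
Position 2: rel=2, running sum=6
Position 3: rel=3, running sum=9
Position 4: rel=1, running sum=10
CG = 10

10


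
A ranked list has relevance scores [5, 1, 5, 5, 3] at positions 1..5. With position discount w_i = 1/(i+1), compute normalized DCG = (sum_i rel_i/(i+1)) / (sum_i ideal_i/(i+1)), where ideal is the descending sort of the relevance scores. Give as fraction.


Position discount weights w_i = 1/(i+1) for i=1..5:
Weights = [1/2, 1/3, 1/4, 1/5, 1/6]
Actual relevance: [5, 1, 5, 5, 3]
DCG = 5/2 + 1/3 + 5/4 + 5/5 + 3/6 = 67/12
Ideal relevance (sorted desc): [5, 5, 5, 3, 1]
Ideal DCG = 5/2 + 5/3 + 5/4 + 3/5 + 1/6 = 371/60
nDCG = DCG / ideal_DCG = 67/12 / 371/60 = 335/371

335/371


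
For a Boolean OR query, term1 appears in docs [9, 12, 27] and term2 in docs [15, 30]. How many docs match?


Boolean OR: find union of posting lists
term1 docs: [9, 12, 27]
term2 docs: [15, 30]
Union: [9, 12, 15, 27, 30]
|union| = 5

5


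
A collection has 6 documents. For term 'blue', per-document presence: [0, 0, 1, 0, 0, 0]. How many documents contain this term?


Checking each document for 'blue':
Doc 1: absent
Doc 2: absent
Doc 3: present
Doc 4: absent
Doc 5: absent
Doc 6: absent
df = sum of presences = 0 + 0 + 1 + 0 + 0 + 0 = 1

1


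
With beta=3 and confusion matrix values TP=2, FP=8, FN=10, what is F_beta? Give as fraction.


P = TP/(TP+FP) = 2/10 = 1/5
R = TP/(TP+FN) = 2/12 = 1/6
beta^2 = 3^2 = 9
(1 + beta^2) = 10
Numerator = (1+beta^2)*P*R = 1/3
Denominator = beta^2*P + R = 9/5 + 1/6 = 59/30
F_beta = 10/59

10/59


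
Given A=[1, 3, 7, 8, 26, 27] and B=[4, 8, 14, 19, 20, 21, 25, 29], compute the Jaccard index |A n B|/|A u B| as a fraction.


A intersect B = [8]
|A intersect B| = 1
A union B = [1, 3, 4, 7, 8, 14, 19, 20, 21, 25, 26, 27, 29]
|A union B| = 13
Jaccard = 1/13 = 1/13

1/13


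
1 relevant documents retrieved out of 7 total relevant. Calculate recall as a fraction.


Recall = retrieved_relevant / total_relevant
= 1 / 7
= 1 / (1 + 6)
= 1/7

1/7


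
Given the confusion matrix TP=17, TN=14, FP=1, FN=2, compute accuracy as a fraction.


Accuracy = (TP + TN) / (TP + TN + FP + FN)
TP + TN = 17 + 14 = 31
Total = 17 + 14 + 1 + 2 = 34
Accuracy = 31 / 34 = 31/34

31/34


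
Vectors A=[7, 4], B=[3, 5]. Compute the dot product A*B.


Dot product = sum of element-wise products
A[0]*B[0] = 7*3 = 21
A[1]*B[1] = 4*5 = 20
Sum = 21 + 20 = 41

41


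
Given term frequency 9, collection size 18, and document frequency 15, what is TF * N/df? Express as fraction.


TF * (N/df)
= 9 * (18/15)
= 9 * 6/5
= 54/5

54/5


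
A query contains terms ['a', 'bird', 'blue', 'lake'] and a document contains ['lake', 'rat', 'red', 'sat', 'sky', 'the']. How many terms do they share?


Query terms: ['a', 'bird', 'blue', 'lake']
Document terms: ['lake', 'rat', 'red', 'sat', 'sky', 'the']
Common terms: ['lake']
Overlap count = 1

1


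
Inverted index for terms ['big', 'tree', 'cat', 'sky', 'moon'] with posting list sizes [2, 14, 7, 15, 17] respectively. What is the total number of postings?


Summing posting list sizes:
'big': 2 postings
'tree': 14 postings
'cat': 7 postings
'sky': 15 postings
'moon': 17 postings
Total = 2 + 14 + 7 + 15 + 17 = 55

55


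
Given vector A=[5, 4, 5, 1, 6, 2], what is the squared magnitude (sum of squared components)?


|A|^2 = sum of squared components
A[0]^2 = 5^2 = 25
A[1]^2 = 4^2 = 16
A[2]^2 = 5^2 = 25
A[3]^2 = 1^2 = 1
A[4]^2 = 6^2 = 36
A[5]^2 = 2^2 = 4
Sum = 25 + 16 + 25 + 1 + 36 + 4 = 107

107


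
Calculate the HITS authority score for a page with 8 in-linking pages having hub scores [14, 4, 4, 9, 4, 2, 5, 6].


Authority = sum of hub scores of in-linkers
In-link 1: hub score = 14
In-link 2: hub score = 4
In-link 3: hub score = 4
In-link 4: hub score = 9
In-link 5: hub score = 4
In-link 6: hub score = 2
In-link 7: hub score = 5
In-link 8: hub score = 6
Authority = 14 + 4 + 4 + 9 + 4 + 2 + 5 + 6 = 48

48


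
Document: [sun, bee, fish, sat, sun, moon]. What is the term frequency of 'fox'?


Document has 6 words
Scanning for 'fox':
Term not found in document
Count = 0

0


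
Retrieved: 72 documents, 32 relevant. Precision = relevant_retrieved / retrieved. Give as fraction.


Precision = relevant_retrieved / total_retrieved
= 32 / 72
= 32 / (32 + 40)
= 4/9

4/9


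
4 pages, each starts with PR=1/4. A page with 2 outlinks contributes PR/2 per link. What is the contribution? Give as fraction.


Initial PR = 1/4 = 1/4
Outlinks = 2
Contribution per link = PR / outlinks
= 1/4 / 2
= 1/8

1/8


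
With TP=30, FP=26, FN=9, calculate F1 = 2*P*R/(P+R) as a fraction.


F1 = 2 * P * R / (P + R)
P = TP/(TP+FP) = 30/56 = 15/28
R = TP/(TP+FN) = 30/39 = 10/13
2 * P * R = 2 * 15/28 * 10/13 = 75/91
P + R = 15/28 + 10/13 = 475/364
F1 = 75/91 / 475/364 = 12/19

12/19


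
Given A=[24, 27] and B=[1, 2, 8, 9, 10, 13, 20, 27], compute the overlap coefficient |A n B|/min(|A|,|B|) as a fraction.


A intersect B = [27]
|A intersect B| = 1
min(|A|, |B|) = min(2, 8) = 2
Overlap = 1 / 2 = 1/2

1/2


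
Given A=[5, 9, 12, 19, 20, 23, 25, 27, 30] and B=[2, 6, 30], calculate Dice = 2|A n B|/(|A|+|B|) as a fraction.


A intersect B = [30]
|A intersect B| = 1
|A| = 9, |B| = 3
Dice = 2*1 / (9+3)
= 2 / 12 = 1/6

1/6


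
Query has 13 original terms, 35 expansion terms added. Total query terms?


Original terms: 13
Expansion terms: 35
Total = 13 + 35 = 48

48


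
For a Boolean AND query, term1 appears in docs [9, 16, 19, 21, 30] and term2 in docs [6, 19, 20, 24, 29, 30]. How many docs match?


Boolean AND: find intersection of posting lists
term1 docs: [9, 16, 19, 21, 30]
term2 docs: [6, 19, 20, 24, 29, 30]
Intersection: [19, 30]
|intersection| = 2

2


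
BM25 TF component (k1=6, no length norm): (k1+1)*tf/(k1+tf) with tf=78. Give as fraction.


BM25 TF component = (k1+1)*tf / (k1+tf)
k1 = 6, tf = 78
Numerator = (6+1)*78 = 546
Denominator = 6 + 78 = 84
= 546/84 = 13/2

13/2


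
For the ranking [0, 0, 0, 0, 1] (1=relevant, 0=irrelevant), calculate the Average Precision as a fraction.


Computing P@k for each relevant position:
Position 1: not relevant
Position 2: not relevant
Position 3: not relevant
Position 4: not relevant
Position 5: relevant, P@5 = 1/5 = 1/5
Sum of P@k = 1/5 = 1/5
AP = 1/5 / 1 = 1/5

1/5


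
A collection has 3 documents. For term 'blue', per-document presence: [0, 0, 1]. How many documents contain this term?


Checking each document for 'blue':
Doc 1: absent
Doc 2: absent
Doc 3: present
df = sum of presences = 0 + 0 + 1 = 1

1


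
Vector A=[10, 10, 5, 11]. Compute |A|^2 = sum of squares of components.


|A|^2 = sum of squared components
A[0]^2 = 10^2 = 100
A[1]^2 = 10^2 = 100
A[2]^2 = 5^2 = 25
A[3]^2 = 11^2 = 121
Sum = 100 + 100 + 25 + 121 = 346

346


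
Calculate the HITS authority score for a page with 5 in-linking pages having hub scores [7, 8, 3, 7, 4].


Authority = sum of hub scores of in-linkers
In-link 1: hub score = 7
In-link 2: hub score = 8
In-link 3: hub score = 3
In-link 4: hub score = 7
In-link 5: hub score = 4
Authority = 7 + 8 + 3 + 7 + 4 = 29

29


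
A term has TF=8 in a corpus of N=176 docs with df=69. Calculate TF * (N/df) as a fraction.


TF * (N/df)
= 8 * (176/69)
= 8 * 176/69
= 1408/69

1408/69


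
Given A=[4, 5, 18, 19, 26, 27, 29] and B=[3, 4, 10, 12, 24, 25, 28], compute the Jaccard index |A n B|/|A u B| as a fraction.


A intersect B = [4]
|A intersect B| = 1
A union B = [3, 4, 5, 10, 12, 18, 19, 24, 25, 26, 27, 28, 29]
|A union B| = 13
Jaccard = 1/13 = 1/13

1/13


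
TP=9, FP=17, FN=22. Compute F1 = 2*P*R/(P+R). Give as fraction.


F1 = 2 * P * R / (P + R)
P = TP/(TP+FP) = 9/26 = 9/26
R = TP/(TP+FN) = 9/31 = 9/31
2 * P * R = 2 * 9/26 * 9/31 = 81/403
P + R = 9/26 + 9/31 = 513/806
F1 = 81/403 / 513/806 = 6/19

6/19


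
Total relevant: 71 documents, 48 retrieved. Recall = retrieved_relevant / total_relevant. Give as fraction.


Recall = retrieved_relevant / total_relevant
= 48 / 71
= 48 / (48 + 23)
= 48/71

48/71


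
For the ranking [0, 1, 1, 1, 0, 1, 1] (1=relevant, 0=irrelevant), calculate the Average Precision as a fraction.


Computing P@k for each relevant position:
Position 1: not relevant
Position 2: relevant, P@2 = 1/2 = 1/2
Position 3: relevant, P@3 = 2/3 = 2/3
Position 4: relevant, P@4 = 3/4 = 3/4
Position 5: not relevant
Position 6: relevant, P@6 = 4/6 = 2/3
Position 7: relevant, P@7 = 5/7 = 5/7
Sum of P@k = 1/2 + 2/3 + 3/4 + 2/3 + 5/7 = 277/84
AP = 277/84 / 5 = 277/420

277/420


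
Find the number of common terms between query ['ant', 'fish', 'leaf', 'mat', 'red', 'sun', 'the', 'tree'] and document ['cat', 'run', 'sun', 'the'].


Query terms: ['ant', 'fish', 'leaf', 'mat', 'red', 'sun', 'the', 'tree']
Document terms: ['cat', 'run', 'sun', 'the']
Common terms: ['sun', 'the']
Overlap count = 2

2


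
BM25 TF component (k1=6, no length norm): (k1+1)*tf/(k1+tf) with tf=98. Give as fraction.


BM25 TF component = (k1+1)*tf / (k1+tf)
k1 = 6, tf = 98
Numerator = (6+1)*98 = 686
Denominator = 6 + 98 = 104
= 686/104 = 343/52

343/52


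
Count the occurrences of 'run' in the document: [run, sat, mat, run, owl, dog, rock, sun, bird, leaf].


Document has 10 words
Scanning for 'run':
Found at positions: [0, 3]
Count = 2

2


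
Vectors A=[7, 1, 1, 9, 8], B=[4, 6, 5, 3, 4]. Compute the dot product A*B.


Dot product = sum of element-wise products
A[0]*B[0] = 7*4 = 28
A[1]*B[1] = 1*6 = 6
A[2]*B[2] = 1*5 = 5
A[3]*B[3] = 9*3 = 27
A[4]*B[4] = 8*4 = 32
Sum = 28 + 6 + 5 + 27 + 32 = 98

98


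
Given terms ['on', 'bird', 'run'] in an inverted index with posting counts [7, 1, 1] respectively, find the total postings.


Summing posting list sizes:
'on': 7 postings
'bird': 1 postings
'run': 1 postings
Total = 7 + 1 + 1 = 9

9


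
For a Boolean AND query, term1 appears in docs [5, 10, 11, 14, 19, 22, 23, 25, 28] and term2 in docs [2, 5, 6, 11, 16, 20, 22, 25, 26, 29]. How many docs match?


Boolean AND: find intersection of posting lists
term1 docs: [5, 10, 11, 14, 19, 22, 23, 25, 28]
term2 docs: [2, 5, 6, 11, 16, 20, 22, 25, 26, 29]
Intersection: [5, 11, 22, 25]
|intersection| = 4

4


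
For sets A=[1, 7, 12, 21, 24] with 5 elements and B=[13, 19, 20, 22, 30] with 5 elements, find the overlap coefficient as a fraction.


A intersect B = []
|A intersect B| = 0
min(|A|, |B|) = min(5, 5) = 5
Overlap = 0 / 5 = 0

0


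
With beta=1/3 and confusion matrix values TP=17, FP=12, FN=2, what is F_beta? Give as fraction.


P = TP/(TP+FP) = 17/29 = 17/29
R = TP/(TP+FN) = 17/19 = 17/19
beta^2 = 1/3^2 = 1/9
(1 + beta^2) = 10/9
Numerator = (1+beta^2)*P*R = 2890/4959
Denominator = beta^2*P + R = 17/261 + 17/19 = 4760/4959
F_beta = 17/28

17/28


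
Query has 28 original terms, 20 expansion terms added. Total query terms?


Original terms: 28
Expansion terms: 20
Total = 28 + 20 = 48

48


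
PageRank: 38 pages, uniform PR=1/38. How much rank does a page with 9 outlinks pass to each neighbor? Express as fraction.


Initial PR = 1/38 = 1/38
Outlinks = 9
Contribution per link = PR / outlinks
= 1/38 / 9
= 1/342

1/342


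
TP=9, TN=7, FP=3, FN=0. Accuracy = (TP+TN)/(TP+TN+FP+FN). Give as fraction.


Accuracy = (TP + TN) / (TP + TN + FP + FN)
TP + TN = 9 + 7 = 16
Total = 9 + 7 + 3 + 0 = 19
Accuracy = 16 / 19 = 16/19

16/19


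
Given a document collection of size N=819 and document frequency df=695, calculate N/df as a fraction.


IDF ratio = N / df
= 819 / 695
= 819/695

819/695


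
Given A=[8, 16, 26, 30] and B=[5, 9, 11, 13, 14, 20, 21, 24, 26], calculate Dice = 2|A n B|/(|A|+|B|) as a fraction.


A intersect B = [26]
|A intersect B| = 1
|A| = 4, |B| = 9
Dice = 2*1 / (4+9)
= 2 / 13 = 2/13

2/13


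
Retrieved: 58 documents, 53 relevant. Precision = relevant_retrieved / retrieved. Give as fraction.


Precision = relevant_retrieved / total_retrieved
= 53 / 58
= 53 / (53 + 5)
= 53/58

53/58


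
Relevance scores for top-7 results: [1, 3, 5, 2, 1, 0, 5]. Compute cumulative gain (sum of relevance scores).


Cumulative Gain = sum of relevance scores
Position 1: rel=1, running sum=1
Position 2: rel=3, running sum=4
Position 3: rel=5, running sum=9
Position 4: rel=2, running sum=11
Position 5: rel=1, running sum=12
Position 6: rel=0, running sum=12
Position 7: rel=5, running sum=17
CG = 17

17


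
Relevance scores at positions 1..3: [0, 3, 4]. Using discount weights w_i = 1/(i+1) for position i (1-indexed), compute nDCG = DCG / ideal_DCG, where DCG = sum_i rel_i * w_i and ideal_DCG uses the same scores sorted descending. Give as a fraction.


Position discount weights w_i = 1/(i+1) for i=1..3:
Weights = [1/2, 1/3, 1/4]
Actual relevance: [0, 3, 4]
DCG = 0/2 + 3/3 + 4/4 = 2
Ideal relevance (sorted desc): [4, 3, 0]
Ideal DCG = 4/2 + 3/3 + 0/4 = 3
nDCG = DCG / ideal_DCG = 2 / 3 = 2/3

2/3


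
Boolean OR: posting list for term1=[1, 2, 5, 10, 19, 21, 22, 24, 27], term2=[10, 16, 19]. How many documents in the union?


Boolean OR: find union of posting lists
term1 docs: [1, 2, 5, 10, 19, 21, 22, 24, 27]
term2 docs: [10, 16, 19]
Union: [1, 2, 5, 10, 16, 19, 21, 22, 24, 27]
|union| = 10

10


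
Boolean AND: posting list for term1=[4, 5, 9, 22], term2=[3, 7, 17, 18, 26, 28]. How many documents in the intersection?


Boolean AND: find intersection of posting lists
term1 docs: [4, 5, 9, 22]
term2 docs: [3, 7, 17, 18, 26, 28]
Intersection: []
|intersection| = 0

0


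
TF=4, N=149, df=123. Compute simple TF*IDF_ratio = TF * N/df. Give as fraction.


TF * (N/df)
= 4 * (149/123)
= 4 * 149/123
= 596/123

596/123


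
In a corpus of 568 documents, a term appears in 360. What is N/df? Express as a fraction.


IDF ratio = N / df
= 568 / 360
= 71/45

71/45


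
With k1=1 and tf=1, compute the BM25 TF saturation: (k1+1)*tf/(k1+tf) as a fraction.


BM25 TF component = (k1+1)*tf / (k1+tf)
k1 = 1, tf = 1
Numerator = (1+1)*1 = 2
Denominator = 1 + 1 = 2
= 2/2 = 1

1


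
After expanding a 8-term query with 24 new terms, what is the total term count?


Original terms: 8
Expansion terms: 24
Total = 8 + 24 = 32

32


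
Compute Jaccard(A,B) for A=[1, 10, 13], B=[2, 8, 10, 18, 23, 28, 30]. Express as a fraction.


A intersect B = [10]
|A intersect B| = 1
A union B = [1, 2, 8, 10, 13, 18, 23, 28, 30]
|A union B| = 9
Jaccard = 1/9 = 1/9

1/9


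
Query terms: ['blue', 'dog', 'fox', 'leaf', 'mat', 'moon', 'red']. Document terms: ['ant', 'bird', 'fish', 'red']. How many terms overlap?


Query terms: ['blue', 'dog', 'fox', 'leaf', 'mat', 'moon', 'red']
Document terms: ['ant', 'bird', 'fish', 'red']
Common terms: ['red']
Overlap count = 1

1


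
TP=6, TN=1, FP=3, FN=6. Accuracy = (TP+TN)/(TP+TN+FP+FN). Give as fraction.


Accuracy = (TP + TN) / (TP + TN + FP + FN)
TP + TN = 6 + 1 = 7
Total = 6 + 1 + 3 + 6 = 16
Accuracy = 7 / 16 = 7/16

7/16


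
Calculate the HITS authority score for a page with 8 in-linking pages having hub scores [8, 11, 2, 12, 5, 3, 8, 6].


Authority = sum of hub scores of in-linkers
In-link 1: hub score = 8
In-link 2: hub score = 11
In-link 3: hub score = 2
In-link 4: hub score = 12
In-link 5: hub score = 5
In-link 6: hub score = 3
In-link 7: hub score = 8
In-link 8: hub score = 6
Authority = 8 + 11 + 2 + 12 + 5 + 3 + 8 + 6 = 55

55


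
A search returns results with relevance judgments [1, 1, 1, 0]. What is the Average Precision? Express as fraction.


Computing P@k for each relevant position:
Position 1: relevant, P@1 = 1/1 = 1
Position 2: relevant, P@2 = 2/2 = 1
Position 3: relevant, P@3 = 3/3 = 1
Position 4: not relevant
Sum of P@k = 1 + 1 + 1 = 3
AP = 3 / 3 = 1

1


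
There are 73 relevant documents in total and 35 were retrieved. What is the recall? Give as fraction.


Recall = retrieved_relevant / total_relevant
= 35 / 73
= 35 / (35 + 38)
= 35/73

35/73


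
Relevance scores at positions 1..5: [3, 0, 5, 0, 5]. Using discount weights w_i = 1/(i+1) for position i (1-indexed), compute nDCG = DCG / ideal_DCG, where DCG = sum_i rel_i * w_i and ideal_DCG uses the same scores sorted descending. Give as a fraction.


Position discount weights w_i = 1/(i+1) for i=1..5:
Weights = [1/2, 1/3, 1/4, 1/5, 1/6]
Actual relevance: [3, 0, 5, 0, 5]
DCG = 3/2 + 0/3 + 5/4 + 0/5 + 5/6 = 43/12
Ideal relevance (sorted desc): [5, 5, 3, 0, 0]
Ideal DCG = 5/2 + 5/3 + 3/4 + 0/5 + 0/6 = 59/12
nDCG = DCG / ideal_DCG = 43/12 / 59/12 = 43/59

43/59


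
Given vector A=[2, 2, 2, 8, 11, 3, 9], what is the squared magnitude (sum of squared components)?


|A|^2 = sum of squared components
A[0]^2 = 2^2 = 4
A[1]^2 = 2^2 = 4
A[2]^2 = 2^2 = 4
A[3]^2 = 8^2 = 64
A[4]^2 = 11^2 = 121
A[5]^2 = 3^2 = 9
A[6]^2 = 9^2 = 81
Sum = 4 + 4 + 4 + 64 + 121 + 9 + 81 = 287

287


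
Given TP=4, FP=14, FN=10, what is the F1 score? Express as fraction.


F1 = 2 * P * R / (P + R)
P = TP/(TP+FP) = 4/18 = 2/9
R = TP/(TP+FN) = 4/14 = 2/7
2 * P * R = 2 * 2/9 * 2/7 = 8/63
P + R = 2/9 + 2/7 = 32/63
F1 = 8/63 / 32/63 = 1/4

1/4


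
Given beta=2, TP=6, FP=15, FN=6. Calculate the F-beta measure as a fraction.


P = TP/(TP+FP) = 6/21 = 2/7
R = TP/(TP+FN) = 6/12 = 1/2
beta^2 = 2^2 = 4
(1 + beta^2) = 5
Numerator = (1+beta^2)*P*R = 5/7
Denominator = beta^2*P + R = 8/7 + 1/2 = 23/14
F_beta = 10/23

10/23


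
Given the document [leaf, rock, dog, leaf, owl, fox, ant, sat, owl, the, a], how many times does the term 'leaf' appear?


Document has 11 words
Scanning for 'leaf':
Found at positions: [0, 3]
Count = 2

2


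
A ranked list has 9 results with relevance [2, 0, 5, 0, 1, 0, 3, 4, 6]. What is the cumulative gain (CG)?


Cumulative Gain = sum of relevance scores
Position 1: rel=2, running sum=2
Position 2: rel=0, running sum=2
Position 3: rel=5, running sum=7
Position 4: rel=0, running sum=7
Position 5: rel=1, running sum=8
Position 6: rel=0, running sum=8
Position 7: rel=3, running sum=11
Position 8: rel=4, running sum=15
Position 9: rel=6, running sum=21
CG = 21

21


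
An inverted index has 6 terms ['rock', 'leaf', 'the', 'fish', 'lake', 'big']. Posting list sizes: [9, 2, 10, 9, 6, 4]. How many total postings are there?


Summing posting list sizes:
'rock': 9 postings
'leaf': 2 postings
'the': 10 postings
'fish': 9 postings
'lake': 6 postings
'big': 4 postings
Total = 9 + 2 + 10 + 9 + 6 + 4 = 40

40


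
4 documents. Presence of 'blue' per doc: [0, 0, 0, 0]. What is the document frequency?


Checking each document for 'blue':
Doc 1: absent
Doc 2: absent
Doc 3: absent
Doc 4: absent
df = sum of presences = 0 + 0 + 0 + 0 = 0

0


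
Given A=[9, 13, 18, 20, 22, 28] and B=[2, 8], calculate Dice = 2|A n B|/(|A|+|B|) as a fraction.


A intersect B = []
|A intersect B| = 0
|A| = 6, |B| = 2
Dice = 2*0 / (6+2)
= 0 / 8 = 0

0


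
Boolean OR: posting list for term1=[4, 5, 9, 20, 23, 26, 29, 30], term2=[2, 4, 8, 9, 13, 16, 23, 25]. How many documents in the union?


Boolean OR: find union of posting lists
term1 docs: [4, 5, 9, 20, 23, 26, 29, 30]
term2 docs: [2, 4, 8, 9, 13, 16, 23, 25]
Union: [2, 4, 5, 8, 9, 13, 16, 20, 23, 25, 26, 29, 30]
|union| = 13

13


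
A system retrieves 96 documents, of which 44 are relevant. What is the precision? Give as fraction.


Precision = relevant_retrieved / total_retrieved
= 44 / 96
= 44 / (44 + 52)
= 11/24

11/24


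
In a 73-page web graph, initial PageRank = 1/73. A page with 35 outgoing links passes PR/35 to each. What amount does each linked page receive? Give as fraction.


Initial PR = 1/73 = 1/73
Outlinks = 35
Contribution per link = PR / outlinks
= 1/73 / 35
= 1/2555

1/2555


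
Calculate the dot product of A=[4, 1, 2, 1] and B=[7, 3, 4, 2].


Dot product = sum of element-wise products
A[0]*B[0] = 4*7 = 28
A[1]*B[1] = 1*3 = 3
A[2]*B[2] = 2*4 = 8
A[3]*B[3] = 1*2 = 2
Sum = 28 + 3 + 8 + 2 = 41

41


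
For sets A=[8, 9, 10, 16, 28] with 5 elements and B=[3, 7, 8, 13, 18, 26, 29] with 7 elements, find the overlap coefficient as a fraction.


A intersect B = [8]
|A intersect B| = 1
min(|A|, |B|) = min(5, 7) = 5
Overlap = 1 / 5 = 1/5

1/5


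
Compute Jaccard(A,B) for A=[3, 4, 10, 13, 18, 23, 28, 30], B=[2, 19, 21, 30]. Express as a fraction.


A intersect B = [30]
|A intersect B| = 1
A union B = [2, 3, 4, 10, 13, 18, 19, 21, 23, 28, 30]
|A union B| = 11
Jaccard = 1/11 = 1/11

1/11


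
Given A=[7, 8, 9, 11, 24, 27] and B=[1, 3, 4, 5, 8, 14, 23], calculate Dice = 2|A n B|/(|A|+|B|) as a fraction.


A intersect B = [8]
|A intersect B| = 1
|A| = 6, |B| = 7
Dice = 2*1 / (6+7)
= 2 / 13 = 2/13

2/13


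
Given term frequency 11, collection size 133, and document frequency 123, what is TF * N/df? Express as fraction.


TF * (N/df)
= 11 * (133/123)
= 11 * 133/123
= 1463/123

1463/123


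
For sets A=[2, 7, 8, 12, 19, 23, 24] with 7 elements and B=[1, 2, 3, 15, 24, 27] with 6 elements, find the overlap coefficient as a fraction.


A intersect B = [2, 24]
|A intersect B| = 2
min(|A|, |B|) = min(7, 6) = 6
Overlap = 2 / 6 = 1/3

1/3
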